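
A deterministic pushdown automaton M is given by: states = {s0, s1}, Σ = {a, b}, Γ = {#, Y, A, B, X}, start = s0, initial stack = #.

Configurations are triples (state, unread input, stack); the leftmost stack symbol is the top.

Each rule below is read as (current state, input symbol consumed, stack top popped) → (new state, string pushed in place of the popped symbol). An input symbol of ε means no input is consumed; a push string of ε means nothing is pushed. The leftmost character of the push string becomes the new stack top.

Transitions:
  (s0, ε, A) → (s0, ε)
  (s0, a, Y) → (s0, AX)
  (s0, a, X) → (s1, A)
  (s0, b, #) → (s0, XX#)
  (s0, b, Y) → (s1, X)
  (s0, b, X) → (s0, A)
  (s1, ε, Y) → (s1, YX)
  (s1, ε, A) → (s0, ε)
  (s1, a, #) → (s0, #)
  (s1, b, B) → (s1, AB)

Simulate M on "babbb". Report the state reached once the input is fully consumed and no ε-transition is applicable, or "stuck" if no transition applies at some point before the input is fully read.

(s0, babbb, #)
  read b, top #: go to s0, push XX# → (s0, abbb, XX#)
  read a, top X: go to s1, push A → (s1, bbb, AX#)
  ε-move, top A: go to s0, push ε → (s0, bbb, X#)
  read b, top X: go to s0, push A → (s0, bb, A#)
  ε-move, top A: go to s0, push ε → (s0, bb, #)
  read b, top #: go to s0, push XX# → (s0, b, XX#)
  read b, top X: go to s0, push A → (s0, ε, AX#)
  ε-move, top A: go to s0, push ε → (s0, ε, X#)
All input consumed; M is in state s0.

s0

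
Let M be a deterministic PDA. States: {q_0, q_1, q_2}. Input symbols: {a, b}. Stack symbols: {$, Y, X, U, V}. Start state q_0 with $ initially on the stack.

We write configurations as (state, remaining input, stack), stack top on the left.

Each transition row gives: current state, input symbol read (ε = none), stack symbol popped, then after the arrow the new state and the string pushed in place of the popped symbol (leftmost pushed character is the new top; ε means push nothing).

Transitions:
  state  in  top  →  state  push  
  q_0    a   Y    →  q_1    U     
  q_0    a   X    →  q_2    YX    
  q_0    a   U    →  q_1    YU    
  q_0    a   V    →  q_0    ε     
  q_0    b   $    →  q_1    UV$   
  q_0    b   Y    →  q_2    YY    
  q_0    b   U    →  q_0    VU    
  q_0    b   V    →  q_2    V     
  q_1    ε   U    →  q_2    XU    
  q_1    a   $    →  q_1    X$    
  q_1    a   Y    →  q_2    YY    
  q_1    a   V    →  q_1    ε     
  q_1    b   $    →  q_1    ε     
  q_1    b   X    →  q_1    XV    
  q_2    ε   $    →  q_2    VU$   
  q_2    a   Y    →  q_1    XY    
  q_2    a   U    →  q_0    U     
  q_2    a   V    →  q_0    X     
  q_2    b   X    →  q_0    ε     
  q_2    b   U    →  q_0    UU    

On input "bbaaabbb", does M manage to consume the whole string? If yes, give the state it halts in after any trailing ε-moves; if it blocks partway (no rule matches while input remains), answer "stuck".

(q_0, bbaaabbb, $)
  read b, top $: go to q_1, push UV$ → (q_1, baaabbb, UV$)
  ε-move, top U: go to q_2, push XU → (q_2, baaabbb, XUV$)
  read b, top X: go to q_0, push ε → (q_0, aaabbb, UV$)
  read a, top U: go to q_1, push YU → (q_1, aabbb, YUV$)
  read a, top Y: go to q_2, push YY → (q_2, abbb, YYUV$)
  read a, top Y: go to q_1, push XY → (q_1, bbb, XYYUV$)
  read b, top X: go to q_1, push XV → (q_1, bb, XVYYUV$)
  read b, top X: go to q_1, push XV → (q_1, b, XVVYYUV$)
  read b, top X: go to q_1, push XV → (q_1, ε, XVVVYYUV$)
All input consumed; M is in state q_1.

q_1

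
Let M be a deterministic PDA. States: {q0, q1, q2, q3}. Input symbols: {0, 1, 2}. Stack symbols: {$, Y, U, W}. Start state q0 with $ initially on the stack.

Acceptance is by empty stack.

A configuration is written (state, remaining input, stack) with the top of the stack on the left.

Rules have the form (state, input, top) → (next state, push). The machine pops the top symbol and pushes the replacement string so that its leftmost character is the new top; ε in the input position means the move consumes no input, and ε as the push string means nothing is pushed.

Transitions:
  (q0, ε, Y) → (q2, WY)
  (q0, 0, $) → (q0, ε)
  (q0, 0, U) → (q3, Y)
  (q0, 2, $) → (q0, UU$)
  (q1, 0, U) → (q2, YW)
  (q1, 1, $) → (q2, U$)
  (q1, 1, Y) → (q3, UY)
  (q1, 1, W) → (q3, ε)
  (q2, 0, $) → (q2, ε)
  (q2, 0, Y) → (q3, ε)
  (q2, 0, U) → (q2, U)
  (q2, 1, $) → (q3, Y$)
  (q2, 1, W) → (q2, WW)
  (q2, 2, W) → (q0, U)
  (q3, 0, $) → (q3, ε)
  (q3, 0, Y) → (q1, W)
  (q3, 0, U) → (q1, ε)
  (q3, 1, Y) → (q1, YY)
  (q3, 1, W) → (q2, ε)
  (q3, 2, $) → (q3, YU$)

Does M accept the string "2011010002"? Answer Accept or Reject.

Reject

(q0, 2011010002, $)
  read 2, top $: go to q0, push UU$ → (q0, 011010002, UU$)
  read 0, top U: go to q3, push Y → (q3, 11010002, YU$)
  read 1, top Y: go to q1, push YY → (q1, 1010002, YYU$)
  read 1, top Y: go to q3, push UY → (q3, 010002, UYYU$)
  read 0, top U: go to q1, push ε → (q1, 10002, YYU$)
  read 1, top Y: go to q3, push UY → (q3, 0002, UYYU$)
  read 0, top U: go to q1, push ε → (q1, 002, YYU$)
No transition applies at (q1, 002, YYU$); input not fully consumed.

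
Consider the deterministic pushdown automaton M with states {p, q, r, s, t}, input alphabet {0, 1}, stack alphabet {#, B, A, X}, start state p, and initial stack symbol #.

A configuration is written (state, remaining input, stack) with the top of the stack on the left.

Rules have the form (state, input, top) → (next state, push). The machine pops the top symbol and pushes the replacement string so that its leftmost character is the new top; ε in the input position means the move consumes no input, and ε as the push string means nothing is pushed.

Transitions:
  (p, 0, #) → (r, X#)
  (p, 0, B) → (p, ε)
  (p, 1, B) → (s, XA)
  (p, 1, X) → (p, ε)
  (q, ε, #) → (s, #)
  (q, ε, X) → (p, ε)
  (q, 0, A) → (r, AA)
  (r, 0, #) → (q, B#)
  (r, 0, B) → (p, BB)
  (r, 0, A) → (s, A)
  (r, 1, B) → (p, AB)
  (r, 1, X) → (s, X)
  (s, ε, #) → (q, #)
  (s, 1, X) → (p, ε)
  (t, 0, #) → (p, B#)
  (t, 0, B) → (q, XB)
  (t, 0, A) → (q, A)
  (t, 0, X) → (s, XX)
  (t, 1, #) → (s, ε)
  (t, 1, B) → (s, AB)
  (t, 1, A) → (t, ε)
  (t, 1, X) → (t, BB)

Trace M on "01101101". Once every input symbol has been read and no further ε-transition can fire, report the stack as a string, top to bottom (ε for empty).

(p, 01101101, #)
  read 0, top #: go to r, push X# → (r, 1101101, X#)
  read 1, top X: go to s, push X → (s, 101101, X#)
  read 1, top X: go to p, push ε → (p, 01101, #)
  read 0, top #: go to r, push X# → (r, 1101, X#)
  read 1, top X: go to s, push X → (s, 101, X#)
  read 1, top X: go to p, push ε → (p, 01, #)
  read 0, top #: go to r, push X# → (r, 1, X#)
  read 1, top X: go to s, push X → (s, ε, X#)
All input consumed in state s with stack X#.

X#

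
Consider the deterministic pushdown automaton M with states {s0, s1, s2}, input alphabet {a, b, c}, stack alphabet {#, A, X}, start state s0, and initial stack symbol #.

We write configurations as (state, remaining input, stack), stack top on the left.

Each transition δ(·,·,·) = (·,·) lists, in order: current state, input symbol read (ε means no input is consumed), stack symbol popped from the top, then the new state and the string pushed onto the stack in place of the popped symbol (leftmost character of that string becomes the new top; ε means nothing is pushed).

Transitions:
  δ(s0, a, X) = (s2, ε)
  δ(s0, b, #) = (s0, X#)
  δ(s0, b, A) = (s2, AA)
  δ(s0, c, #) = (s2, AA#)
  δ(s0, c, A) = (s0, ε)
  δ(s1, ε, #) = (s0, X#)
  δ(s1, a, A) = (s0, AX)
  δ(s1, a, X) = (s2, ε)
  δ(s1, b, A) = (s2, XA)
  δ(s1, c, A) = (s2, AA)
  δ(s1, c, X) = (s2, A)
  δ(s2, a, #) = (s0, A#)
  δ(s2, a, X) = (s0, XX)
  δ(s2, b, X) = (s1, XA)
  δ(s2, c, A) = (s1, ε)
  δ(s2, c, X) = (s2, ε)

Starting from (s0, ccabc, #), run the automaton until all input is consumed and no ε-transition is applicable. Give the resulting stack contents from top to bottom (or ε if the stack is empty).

AX#

(s0, ccabc, #) ⊢ (s2, cabc, AA#) ⊢ (s1, abc, A#) ⊢ (s0, bc, AX#) ⊢ (s2, c, AAX#) ⊢ (s1, ε, AX#)
All input consumed in state s1 with stack AX#.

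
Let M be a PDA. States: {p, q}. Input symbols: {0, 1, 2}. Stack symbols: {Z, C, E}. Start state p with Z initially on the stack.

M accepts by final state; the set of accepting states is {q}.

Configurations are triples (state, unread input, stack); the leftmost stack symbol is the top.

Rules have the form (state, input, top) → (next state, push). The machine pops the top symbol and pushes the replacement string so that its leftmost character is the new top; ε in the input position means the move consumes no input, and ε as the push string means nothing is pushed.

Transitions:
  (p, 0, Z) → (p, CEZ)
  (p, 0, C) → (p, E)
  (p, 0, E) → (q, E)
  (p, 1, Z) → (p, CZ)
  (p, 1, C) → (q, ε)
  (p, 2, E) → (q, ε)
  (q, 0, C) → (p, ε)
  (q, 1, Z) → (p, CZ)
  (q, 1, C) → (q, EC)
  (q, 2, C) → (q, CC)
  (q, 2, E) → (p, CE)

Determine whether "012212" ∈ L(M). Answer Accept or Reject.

Reject

No computation consumes all input and reaches a final state.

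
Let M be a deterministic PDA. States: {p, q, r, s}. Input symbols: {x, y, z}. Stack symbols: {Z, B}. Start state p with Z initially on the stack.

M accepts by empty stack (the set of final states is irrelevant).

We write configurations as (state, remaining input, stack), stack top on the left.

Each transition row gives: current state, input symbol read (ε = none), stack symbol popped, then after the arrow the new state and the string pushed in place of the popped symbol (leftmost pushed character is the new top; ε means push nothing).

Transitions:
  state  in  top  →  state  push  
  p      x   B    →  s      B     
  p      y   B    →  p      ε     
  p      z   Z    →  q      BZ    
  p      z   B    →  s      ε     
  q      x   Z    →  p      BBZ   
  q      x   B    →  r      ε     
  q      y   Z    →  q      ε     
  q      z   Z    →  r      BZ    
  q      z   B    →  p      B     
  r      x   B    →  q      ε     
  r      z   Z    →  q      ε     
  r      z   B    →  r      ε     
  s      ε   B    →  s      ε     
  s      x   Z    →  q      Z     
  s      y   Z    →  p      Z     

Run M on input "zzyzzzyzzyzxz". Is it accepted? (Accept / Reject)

Accept

(p, zzyzzzyzzyzxz, Z)
  read z, top Z: go to q, push BZ → (q, zyzzzyzzyzxz, BZ)
  read z, top B: go to p, push B → (p, yzzzyzzyzxz, BZ)
  read y, top B: go to p, push ε → (p, zzzyzzyzxz, Z)
  read z, top Z: go to q, push BZ → (q, zzyzzyzxz, BZ)
  read z, top B: go to p, push B → (p, zyzzyzxz, BZ)
  read z, top B: go to s, push ε → (s, yzzyzxz, Z)
  read y, top Z: go to p, push Z → (p, zzyzxz, Z)
  read z, top Z: go to q, push BZ → (q, zyzxz, BZ)
  read z, top B: go to p, push B → (p, yzxz, BZ)
  read y, top B: go to p, push ε → (p, zxz, Z)
  read z, top Z: go to q, push BZ → (q, xz, BZ)
  read x, top B: go to r, push ε → (r, z, Z)
  read z, top Z: go to q, push ε → (q, ε, ε)
All input consumed and the stack is empty.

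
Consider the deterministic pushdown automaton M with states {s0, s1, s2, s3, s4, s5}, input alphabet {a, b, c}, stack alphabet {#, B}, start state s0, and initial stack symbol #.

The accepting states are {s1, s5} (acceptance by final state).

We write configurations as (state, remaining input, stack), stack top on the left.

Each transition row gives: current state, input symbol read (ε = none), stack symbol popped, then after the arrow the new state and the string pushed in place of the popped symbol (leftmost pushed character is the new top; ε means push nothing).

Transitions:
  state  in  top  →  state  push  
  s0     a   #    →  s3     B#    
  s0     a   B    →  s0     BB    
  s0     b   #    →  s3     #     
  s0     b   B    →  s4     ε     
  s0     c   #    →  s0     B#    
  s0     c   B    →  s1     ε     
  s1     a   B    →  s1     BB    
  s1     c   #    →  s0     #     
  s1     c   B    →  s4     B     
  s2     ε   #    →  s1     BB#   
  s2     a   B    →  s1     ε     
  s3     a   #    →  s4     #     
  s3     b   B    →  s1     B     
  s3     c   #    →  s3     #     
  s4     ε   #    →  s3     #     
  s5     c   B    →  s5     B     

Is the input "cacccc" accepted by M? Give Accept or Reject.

Reject

(s0, cacccc, #)
  read c, top #: go to s0, push B# → (s0, acccc, B#)
  read a, top B: go to s0, push BB → (s0, cccc, BB#)
  read c, top B: go to s1, push ε → (s1, ccc, B#)
  read c, top B: go to s4, push B → (s4, cc, B#)
No transition applies at (s4, cc, B#); input not fully consumed.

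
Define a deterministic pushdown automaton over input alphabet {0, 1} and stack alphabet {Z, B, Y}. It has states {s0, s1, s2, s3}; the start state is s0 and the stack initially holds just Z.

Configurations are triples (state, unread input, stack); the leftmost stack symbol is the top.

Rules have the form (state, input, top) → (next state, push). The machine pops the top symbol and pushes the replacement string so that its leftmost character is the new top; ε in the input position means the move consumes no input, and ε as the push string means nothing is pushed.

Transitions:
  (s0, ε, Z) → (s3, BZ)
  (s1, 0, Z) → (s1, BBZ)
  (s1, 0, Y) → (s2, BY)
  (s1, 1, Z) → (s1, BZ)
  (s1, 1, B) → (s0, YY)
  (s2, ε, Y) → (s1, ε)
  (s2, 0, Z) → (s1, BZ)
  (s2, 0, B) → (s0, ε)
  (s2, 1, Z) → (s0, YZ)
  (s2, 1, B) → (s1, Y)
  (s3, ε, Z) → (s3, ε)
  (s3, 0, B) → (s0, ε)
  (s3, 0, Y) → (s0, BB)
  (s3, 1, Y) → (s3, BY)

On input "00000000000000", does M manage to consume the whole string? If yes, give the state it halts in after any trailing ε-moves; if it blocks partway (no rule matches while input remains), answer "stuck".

(s0, 00000000000000, Z) ⊢ (s3, 00000000000000, BZ) ⊢ (s0, 0000000000000, Z) ⊢ (s3, 0000000000000, BZ) ⊢ (s0, 000000000000, Z) ⊢ (s3, 000000000000, BZ) ⊢ (s0, 00000000000, Z) ⊢ (s3, 00000000000, BZ) ⊢ (s0, 0000000000, Z) ⊢ (s3, 0000000000, BZ) ⊢ (s0, 000000000, Z) ⊢ (s3, 000000000, BZ) ⊢ (s0, 00000000, Z) ⊢ (s3, 00000000, BZ) ⊢ (s0, 0000000, Z) ⊢ (s3, 0000000, BZ) ⊢ (s0, 000000, Z) ⊢ (s3, 000000, BZ) ⊢ (s0, 00000, Z) ⊢ (s3, 00000, BZ) ⊢ (s0, 0000, Z) ⊢ (s3, 0000, BZ) ⊢ (s0, 000, Z) ⊢ (s3, 000, BZ) ⊢ (s0, 00, Z) ⊢ (s3, 00, BZ) ⊢ (s0, 0, Z) ⊢ (s3, 0, BZ) ⊢ (s0, ε, Z) ⊢ (s3, ε, BZ)
All input consumed; M is in state s3.

s3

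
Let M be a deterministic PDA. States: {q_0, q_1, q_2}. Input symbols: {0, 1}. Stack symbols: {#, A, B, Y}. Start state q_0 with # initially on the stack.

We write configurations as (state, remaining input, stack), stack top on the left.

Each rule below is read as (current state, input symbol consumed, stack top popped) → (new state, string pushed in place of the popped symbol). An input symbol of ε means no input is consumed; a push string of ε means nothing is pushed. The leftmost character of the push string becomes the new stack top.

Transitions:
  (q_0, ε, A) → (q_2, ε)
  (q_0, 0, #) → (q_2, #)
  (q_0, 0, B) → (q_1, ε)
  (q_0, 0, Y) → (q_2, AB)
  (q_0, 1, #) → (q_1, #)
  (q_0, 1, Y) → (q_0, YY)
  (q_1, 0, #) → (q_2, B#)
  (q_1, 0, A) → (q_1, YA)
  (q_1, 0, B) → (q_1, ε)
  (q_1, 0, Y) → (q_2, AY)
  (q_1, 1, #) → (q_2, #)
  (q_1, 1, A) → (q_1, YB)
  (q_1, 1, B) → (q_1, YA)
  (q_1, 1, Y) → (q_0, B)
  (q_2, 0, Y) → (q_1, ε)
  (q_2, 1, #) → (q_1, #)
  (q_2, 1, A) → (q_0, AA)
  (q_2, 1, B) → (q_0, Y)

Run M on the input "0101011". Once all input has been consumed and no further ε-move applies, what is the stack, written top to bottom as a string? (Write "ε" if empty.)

AB#

(q_0, 0101011, #)
  read 0, top #: go to q_2, push # → (q_2, 101011, #)
  read 1, top #: go to q_1, push # → (q_1, 01011, #)
  read 0, top #: go to q_2, push B# → (q_2, 1011, B#)
  read 1, top B: go to q_0, push Y → (q_0, 011, Y#)
  read 0, top Y: go to q_2, push AB → (q_2, 11, AB#)
  read 1, top A: go to q_0, push AA → (q_0, 1, AAB#)
  ε-move, top A: go to q_2, push ε → (q_2, 1, AB#)
  read 1, top A: go to q_0, push AA → (q_0, ε, AAB#)
  ε-move, top A: go to q_2, push ε → (q_2, ε, AB#)
All input consumed in state q_2 with stack AB#.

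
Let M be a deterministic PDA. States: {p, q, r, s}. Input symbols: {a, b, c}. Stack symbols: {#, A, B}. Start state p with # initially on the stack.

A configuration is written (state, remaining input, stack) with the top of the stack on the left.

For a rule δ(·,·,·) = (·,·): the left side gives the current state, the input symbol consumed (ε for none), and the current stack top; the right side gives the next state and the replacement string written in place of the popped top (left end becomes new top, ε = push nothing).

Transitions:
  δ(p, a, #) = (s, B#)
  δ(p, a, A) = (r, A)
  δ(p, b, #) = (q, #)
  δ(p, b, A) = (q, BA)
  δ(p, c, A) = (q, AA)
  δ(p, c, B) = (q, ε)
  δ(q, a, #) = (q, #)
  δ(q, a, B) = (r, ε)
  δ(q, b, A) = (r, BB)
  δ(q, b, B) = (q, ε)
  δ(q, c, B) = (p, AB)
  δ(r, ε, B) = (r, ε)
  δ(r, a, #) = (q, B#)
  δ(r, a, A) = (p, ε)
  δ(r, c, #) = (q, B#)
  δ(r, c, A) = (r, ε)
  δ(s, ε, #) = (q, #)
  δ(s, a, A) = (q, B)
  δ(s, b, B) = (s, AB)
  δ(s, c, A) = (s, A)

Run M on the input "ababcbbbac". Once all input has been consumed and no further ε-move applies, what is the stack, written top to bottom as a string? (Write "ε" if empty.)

AB#

(p, ababcbbbac, #)
  read a, top #: go to s, push B# → (s, babcbbbac, B#)
  read b, top B: go to s, push AB → (s, abcbbbac, AB#)
  read a, top A: go to q, push B → (q, bcbbbac, BB#)
  read b, top B: go to q, push ε → (q, cbbbac, B#)
  read c, top B: go to p, push AB → (p, bbbac, AB#)
  read b, top A: go to q, push BA → (q, bbac, BAB#)
  read b, top B: go to q, push ε → (q, bac, AB#)
  read b, top A: go to r, push BB → (r, ac, BBB#)
  ε-move, top B: go to r, push ε → (r, ac, BB#)
  ε-move, top B: go to r, push ε → (r, ac, B#)
  ε-move, top B: go to r, push ε → (r, ac, #)
  read a, top #: go to q, push B# → (q, c, B#)
  read c, top B: go to p, push AB → (p, ε, AB#)
All input consumed in state p with stack AB#.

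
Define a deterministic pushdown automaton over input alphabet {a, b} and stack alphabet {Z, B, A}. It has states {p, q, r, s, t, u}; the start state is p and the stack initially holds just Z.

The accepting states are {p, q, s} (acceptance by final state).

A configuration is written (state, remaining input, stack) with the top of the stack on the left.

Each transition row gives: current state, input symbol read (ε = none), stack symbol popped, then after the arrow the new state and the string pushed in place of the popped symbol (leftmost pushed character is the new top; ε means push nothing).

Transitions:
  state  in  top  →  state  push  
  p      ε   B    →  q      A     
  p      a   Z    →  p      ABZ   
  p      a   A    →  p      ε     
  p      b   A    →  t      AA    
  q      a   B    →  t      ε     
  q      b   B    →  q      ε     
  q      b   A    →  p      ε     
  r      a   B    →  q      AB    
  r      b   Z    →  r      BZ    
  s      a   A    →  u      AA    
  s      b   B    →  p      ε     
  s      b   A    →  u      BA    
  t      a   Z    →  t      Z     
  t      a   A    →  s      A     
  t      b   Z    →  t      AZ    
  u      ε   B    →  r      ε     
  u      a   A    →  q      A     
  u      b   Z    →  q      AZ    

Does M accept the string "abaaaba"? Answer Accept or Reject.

Accept

(p, abaaaba, Z)
  read a, top Z: go to p, push ABZ → (p, baaaba, ABZ)
  read b, top A: go to t, push AA → (t, aaaba, AABZ)
  read a, top A: go to s, push A → (s, aaba, AABZ)
  read a, top A: go to u, push AA → (u, aba, AAABZ)
  read a, top A: go to q, push A → (q, ba, AAABZ)
  read b, top A: go to p, push ε → (p, a, AABZ)
  read a, top A: go to p, push ε → (p, ε, ABZ)
All input consumed; state p ∈ F.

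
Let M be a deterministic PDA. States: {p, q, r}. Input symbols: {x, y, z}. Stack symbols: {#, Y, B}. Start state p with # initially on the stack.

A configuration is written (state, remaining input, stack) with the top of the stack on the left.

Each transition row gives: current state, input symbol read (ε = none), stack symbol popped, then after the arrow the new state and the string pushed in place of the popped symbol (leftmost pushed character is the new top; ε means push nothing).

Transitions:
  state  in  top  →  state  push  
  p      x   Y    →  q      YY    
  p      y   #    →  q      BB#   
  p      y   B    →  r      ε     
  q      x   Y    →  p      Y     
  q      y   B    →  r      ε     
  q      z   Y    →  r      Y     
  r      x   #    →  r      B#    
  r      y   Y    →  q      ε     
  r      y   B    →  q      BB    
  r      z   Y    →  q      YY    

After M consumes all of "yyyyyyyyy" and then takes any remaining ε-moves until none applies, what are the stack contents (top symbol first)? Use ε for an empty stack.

(p, yyyyyyyyy, #) ⊢ (q, yyyyyyyy, BB#) ⊢ (r, yyyyyyy, B#) ⊢ (q, yyyyyy, BB#) ⊢ (r, yyyyy, B#) ⊢ (q, yyyy, BB#) ⊢ (r, yyy, B#) ⊢ (q, yy, BB#) ⊢ (r, y, B#) ⊢ (q, ε, BB#)
All input consumed in state q with stack BB#.

BB#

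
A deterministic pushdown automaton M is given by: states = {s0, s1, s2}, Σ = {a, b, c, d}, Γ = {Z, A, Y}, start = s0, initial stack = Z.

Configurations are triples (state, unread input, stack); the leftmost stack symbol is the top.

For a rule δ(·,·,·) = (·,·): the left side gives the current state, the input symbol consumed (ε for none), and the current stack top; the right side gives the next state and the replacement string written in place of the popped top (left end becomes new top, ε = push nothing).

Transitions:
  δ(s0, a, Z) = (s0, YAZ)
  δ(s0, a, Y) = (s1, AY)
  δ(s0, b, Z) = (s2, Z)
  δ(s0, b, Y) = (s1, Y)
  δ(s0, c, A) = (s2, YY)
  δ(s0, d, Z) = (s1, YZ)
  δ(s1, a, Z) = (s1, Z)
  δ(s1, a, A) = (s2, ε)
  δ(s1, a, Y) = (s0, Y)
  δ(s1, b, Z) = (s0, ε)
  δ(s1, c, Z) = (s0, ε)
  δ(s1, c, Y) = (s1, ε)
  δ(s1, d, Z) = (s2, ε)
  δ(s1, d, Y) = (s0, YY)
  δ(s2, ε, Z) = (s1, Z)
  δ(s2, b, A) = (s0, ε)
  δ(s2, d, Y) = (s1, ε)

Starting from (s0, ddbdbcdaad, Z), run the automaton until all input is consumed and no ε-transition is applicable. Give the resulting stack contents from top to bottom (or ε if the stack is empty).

YYZ

(s0, ddbdbcdaad, Z)
  read d, top Z: go to s1, push YZ → (s1, dbdbcdaad, YZ)
  read d, top Y: go to s0, push YY → (s0, bdbcdaad, YYZ)
  read b, top Y: go to s1, push Y → (s1, dbcdaad, YYZ)
  read d, top Y: go to s0, push YY → (s0, bcdaad, YYYZ)
  read b, top Y: go to s1, push Y → (s1, cdaad, YYYZ)
  read c, top Y: go to s1, push ε → (s1, daad, YYZ)
  read d, top Y: go to s0, push YY → (s0, aad, YYYZ)
  read a, top Y: go to s1, push AY → (s1, ad, AYYYZ)
  read a, top A: go to s2, push ε → (s2, d, YYYZ)
  read d, top Y: go to s1, push ε → (s1, ε, YYZ)
All input consumed in state s1 with stack YYZ.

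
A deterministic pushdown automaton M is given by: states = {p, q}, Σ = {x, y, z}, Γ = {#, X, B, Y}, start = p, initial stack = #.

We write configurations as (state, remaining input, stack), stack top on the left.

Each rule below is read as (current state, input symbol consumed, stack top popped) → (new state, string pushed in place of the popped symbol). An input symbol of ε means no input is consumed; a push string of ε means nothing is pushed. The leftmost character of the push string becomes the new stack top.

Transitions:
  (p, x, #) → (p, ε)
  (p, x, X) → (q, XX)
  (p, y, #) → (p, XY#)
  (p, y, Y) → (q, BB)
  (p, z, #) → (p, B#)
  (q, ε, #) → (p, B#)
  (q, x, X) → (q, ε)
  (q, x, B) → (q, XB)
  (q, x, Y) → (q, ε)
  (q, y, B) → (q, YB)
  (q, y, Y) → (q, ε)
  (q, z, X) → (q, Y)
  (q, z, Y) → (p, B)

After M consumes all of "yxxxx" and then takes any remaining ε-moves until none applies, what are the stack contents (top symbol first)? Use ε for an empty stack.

B#

(p, yxxxx, #)
  read y, top #: go to p, push XY# → (p, xxxx, XY#)
  read x, top X: go to q, push XX → (q, xxx, XXY#)
  read x, top X: go to q, push ε → (q, xx, XY#)
  read x, top X: go to q, push ε → (q, x, Y#)
  read x, top Y: go to q, push ε → (q, ε, #)
  ε-move, top #: go to p, push B# → (p, ε, B#)
All input consumed in state p with stack B#.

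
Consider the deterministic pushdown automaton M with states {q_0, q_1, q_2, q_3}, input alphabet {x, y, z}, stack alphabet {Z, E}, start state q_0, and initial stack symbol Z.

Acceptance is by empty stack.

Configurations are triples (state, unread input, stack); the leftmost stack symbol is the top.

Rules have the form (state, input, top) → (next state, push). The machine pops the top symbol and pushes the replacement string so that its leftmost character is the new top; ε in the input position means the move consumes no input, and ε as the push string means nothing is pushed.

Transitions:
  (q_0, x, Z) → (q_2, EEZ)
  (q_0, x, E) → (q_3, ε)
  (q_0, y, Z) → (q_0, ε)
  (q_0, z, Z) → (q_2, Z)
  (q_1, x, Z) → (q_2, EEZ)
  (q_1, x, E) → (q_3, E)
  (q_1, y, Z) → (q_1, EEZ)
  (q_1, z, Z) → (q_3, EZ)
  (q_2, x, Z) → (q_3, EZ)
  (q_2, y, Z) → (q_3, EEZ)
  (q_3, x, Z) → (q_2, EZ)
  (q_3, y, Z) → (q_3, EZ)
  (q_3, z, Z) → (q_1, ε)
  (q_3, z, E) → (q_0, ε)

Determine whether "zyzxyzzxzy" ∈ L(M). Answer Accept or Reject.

(q_0, zyzxyzzxzy, Z)
  read z, top Z: go to q_2, push Z → (q_2, yzxyzzxzy, Z)
  read y, top Z: go to q_3, push EEZ → (q_3, zxyzzxzy, EEZ)
  read z, top E: go to q_0, push ε → (q_0, xyzzxzy, EZ)
  read x, top E: go to q_3, push ε → (q_3, yzzxzy, Z)
  read y, top Z: go to q_3, push EZ → (q_3, zzxzy, EZ)
  read z, top E: go to q_0, push ε → (q_0, zxzy, Z)
  read z, top Z: go to q_2, push Z → (q_2, xzy, Z)
  read x, top Z: go to q_3, push EZ → (q_3, zy, EZ)
  read z, top E: go to q_0, push ε → (q_0, y, Z)
  read y, top Z: go to q_0, push ε → (q_0, ε, ε)
All input consumed and the stack is empty.

Accept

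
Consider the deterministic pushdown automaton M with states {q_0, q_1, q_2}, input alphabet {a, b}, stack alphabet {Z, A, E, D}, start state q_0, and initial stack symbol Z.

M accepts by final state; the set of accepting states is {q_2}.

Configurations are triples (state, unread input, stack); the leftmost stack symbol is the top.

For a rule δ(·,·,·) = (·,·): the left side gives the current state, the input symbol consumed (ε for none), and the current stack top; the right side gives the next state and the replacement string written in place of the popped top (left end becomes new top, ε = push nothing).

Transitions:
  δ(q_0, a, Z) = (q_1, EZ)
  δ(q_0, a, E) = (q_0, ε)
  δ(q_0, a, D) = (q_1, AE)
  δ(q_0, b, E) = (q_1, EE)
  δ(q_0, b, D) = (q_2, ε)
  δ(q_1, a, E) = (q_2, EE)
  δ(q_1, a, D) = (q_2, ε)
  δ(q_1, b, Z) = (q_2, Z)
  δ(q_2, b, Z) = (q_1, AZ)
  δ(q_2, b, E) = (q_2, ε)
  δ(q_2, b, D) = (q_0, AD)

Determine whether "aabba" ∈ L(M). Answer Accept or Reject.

(q_0, aabba, Z)
  read a, top Z: go to q_1, push EZ → (q_1, abba, EZ)
  read a, top E: go to q_2, push EE → (q_2, bba, EEZ)
  read b, top E: go to q_2, push ε → (q_2, ba, EZ)
  read b, top E: go to q_2, push ε → (q_2, a, Z)
No transition applies at (q_2, a, Z); input not fully consumed.

Reject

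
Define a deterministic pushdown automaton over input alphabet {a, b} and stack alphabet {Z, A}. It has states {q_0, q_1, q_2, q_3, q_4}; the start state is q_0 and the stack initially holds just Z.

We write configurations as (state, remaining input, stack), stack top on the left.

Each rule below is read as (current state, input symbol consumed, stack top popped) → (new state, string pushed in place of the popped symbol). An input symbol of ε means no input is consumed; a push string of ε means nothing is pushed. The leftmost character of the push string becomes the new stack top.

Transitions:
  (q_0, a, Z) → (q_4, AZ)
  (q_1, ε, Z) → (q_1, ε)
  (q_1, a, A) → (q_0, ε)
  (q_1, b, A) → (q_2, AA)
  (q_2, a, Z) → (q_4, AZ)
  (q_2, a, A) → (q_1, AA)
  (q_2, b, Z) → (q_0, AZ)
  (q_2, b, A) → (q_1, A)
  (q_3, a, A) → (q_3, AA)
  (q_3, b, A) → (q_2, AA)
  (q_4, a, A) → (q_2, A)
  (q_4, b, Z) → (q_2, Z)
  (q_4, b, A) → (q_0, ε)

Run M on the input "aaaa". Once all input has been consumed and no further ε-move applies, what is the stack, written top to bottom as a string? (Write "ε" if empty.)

(q_0, aaaa, Z)
  read a, top Z: go to q_4, push AZ → (q_4, aaa, AZ)
  read a, top A: go to q_2, push A → (q_2, aa, AZ)
  read a, top A: go to q_1, push AA → (q_1, a, AAZ)
  read a, top A: go to q_0, push ε → (q_0, ε, AZ)
All input consumed in state q_0 with stack AZ.

AZ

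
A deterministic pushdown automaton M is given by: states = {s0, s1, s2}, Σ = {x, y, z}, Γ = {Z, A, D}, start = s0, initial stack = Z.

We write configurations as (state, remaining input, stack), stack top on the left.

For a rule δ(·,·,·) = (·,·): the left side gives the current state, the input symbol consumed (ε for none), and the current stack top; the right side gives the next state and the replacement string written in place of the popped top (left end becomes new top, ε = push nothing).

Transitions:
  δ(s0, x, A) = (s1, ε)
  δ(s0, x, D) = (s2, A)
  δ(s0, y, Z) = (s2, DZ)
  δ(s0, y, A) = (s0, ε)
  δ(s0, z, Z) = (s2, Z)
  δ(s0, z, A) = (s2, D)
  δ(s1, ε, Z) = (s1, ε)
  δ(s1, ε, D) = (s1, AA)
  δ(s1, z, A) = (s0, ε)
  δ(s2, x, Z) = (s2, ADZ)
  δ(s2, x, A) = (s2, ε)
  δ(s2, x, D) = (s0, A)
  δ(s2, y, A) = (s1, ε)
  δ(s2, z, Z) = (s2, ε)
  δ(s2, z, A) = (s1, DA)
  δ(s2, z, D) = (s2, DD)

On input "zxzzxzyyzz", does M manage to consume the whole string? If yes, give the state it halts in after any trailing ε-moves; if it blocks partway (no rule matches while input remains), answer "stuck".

stuck

(s0, zxzzxzyyzz, Z)
  read z, top Z: go to s2, push Z → (s2, xzzxzyyzz, Z)
  read x, top Z: go to s2, push ADZ → (s2, zzxzyyzz, ADZ)
  read z, top A: go to s1, push DA → (s1, zxzyyzz, DADZ)
  ε-move, top D: go to s1, push AA → (s1, zxzyyzz, AAADZ)
  read z, top A: go to s0, push ε → (s0, xzyyzz, AADZ)
  read x, top A: go to s1, push ε → (s1, zyyzz, ADZ)
  read z, top A: go to s0, push ε → (s0, yyzz, DZ)
No transition for (s0, y, top D); M blocks with input yyzz remaining.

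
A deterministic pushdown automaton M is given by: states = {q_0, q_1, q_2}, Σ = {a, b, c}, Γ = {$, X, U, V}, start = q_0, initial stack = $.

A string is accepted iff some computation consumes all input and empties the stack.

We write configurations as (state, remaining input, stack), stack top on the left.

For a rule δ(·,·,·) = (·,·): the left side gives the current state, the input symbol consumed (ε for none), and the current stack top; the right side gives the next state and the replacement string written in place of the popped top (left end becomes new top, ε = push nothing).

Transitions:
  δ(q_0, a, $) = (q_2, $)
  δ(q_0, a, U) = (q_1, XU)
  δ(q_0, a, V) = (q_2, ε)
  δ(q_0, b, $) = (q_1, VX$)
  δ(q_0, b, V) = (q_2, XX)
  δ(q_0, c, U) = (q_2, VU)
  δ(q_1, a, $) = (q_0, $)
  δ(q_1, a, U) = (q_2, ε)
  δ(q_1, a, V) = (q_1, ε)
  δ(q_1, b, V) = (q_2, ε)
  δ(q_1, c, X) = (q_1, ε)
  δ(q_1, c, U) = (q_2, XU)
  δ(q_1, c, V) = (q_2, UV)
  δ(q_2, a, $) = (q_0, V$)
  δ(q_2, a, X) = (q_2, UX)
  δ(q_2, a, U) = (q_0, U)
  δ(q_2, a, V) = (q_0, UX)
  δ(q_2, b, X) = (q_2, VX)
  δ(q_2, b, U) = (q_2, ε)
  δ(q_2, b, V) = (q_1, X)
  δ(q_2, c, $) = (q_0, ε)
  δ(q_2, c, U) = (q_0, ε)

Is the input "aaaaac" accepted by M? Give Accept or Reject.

(q_0, aaaaac, $)
  read a, top $: go to q_2, push $ → (q_2, aaaac, $)
  read a, top $: go to q_0, push V$ → (q_0, aaac, V$)
  read a, top V: go to q_2, push ε → (q_2, aac, $)
  read a, top $: go to q_0, push V$ → (q_0, ac, V$)
  read a, top V: go to q_2, push ε → (q_2, c, $)
  read c, top $: go to q_0, push ε → (q_0, ε, ε)
All input consumed and the stack is empty.

Accept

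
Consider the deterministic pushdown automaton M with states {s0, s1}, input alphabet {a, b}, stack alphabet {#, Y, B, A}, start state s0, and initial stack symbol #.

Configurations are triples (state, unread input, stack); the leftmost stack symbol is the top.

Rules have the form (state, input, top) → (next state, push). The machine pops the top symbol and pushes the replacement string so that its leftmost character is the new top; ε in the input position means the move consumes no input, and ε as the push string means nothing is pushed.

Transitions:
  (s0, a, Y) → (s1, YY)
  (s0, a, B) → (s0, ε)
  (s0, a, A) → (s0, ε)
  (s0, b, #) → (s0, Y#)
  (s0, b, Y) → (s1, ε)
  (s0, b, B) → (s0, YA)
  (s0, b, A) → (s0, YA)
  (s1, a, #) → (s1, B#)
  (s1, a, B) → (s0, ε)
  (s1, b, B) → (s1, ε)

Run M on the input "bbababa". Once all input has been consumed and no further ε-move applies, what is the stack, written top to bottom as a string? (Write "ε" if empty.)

B#

(s0, bbababa, #) ⊢ (s0, bababa, Y#) ⊢ (s1, ababa, #) ⊢ (s1, baba, B#) ⊢ (s1, aba, #) ⊢ (s1, ba, B#) ⊢ (s1, a, #) ⊢ (s1, ε, B#)
All input consumed in state s1 with stack B#.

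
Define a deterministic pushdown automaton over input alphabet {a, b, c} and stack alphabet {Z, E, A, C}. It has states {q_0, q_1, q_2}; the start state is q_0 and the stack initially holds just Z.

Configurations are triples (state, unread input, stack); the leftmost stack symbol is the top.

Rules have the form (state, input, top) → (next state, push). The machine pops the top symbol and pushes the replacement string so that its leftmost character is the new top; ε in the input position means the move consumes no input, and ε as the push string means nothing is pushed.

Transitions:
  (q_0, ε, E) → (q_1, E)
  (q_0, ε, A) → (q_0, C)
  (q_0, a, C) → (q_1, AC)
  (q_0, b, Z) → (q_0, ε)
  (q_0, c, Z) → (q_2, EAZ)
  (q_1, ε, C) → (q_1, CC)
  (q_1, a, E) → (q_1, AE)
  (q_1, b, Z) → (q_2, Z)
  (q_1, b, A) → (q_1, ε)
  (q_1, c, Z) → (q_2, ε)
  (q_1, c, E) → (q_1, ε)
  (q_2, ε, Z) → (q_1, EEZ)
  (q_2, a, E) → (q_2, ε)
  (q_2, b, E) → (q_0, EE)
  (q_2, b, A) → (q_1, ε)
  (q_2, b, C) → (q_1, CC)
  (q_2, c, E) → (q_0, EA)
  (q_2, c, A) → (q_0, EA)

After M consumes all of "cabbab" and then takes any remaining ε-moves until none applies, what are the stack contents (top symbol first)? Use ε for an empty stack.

EEZ

(q_0, cabbab, Z)
  read c, top Z: go to q_2, push EAZ → (q_2, abbab, EAZ)
  read a, top E: go to q_2, push ε → (q_2, bbab, AZ)
  read b, top A: go to q_1, push ε → (q_1, bab, Z)
  read b, top Z: go to q_2, push Z → (q_2, ab, Z)
  ε-move, top Z: go to q_1, push EEZ → (q_1, ab, EEZ)
  read a, top E: go to q_1, push AE → (q_1, b, AEEZ)
  read b, top A: go to q_1, push ε → (q_1, ε, EEZ)
All input consumed in state q_1 with stack EEZ.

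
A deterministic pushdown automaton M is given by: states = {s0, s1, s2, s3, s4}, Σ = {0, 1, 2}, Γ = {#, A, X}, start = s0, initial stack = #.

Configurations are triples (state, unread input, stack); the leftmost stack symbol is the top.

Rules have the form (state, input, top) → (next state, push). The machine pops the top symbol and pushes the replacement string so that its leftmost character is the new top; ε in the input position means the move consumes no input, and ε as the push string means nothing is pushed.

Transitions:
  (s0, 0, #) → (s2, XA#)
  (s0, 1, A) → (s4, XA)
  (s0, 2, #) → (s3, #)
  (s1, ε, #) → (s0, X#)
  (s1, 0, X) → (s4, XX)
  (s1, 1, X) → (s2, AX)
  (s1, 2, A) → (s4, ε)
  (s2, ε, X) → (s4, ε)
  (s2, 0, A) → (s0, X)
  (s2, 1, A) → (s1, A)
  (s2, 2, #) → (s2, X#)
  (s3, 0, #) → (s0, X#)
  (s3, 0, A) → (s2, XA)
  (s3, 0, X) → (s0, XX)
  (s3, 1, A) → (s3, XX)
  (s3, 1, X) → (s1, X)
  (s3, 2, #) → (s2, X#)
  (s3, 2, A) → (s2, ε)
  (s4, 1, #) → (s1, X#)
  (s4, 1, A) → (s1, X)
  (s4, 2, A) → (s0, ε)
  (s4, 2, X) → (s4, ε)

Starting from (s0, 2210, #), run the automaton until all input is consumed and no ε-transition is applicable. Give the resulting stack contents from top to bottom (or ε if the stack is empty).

XX#

(s0, 2210, #)
  read 2, top #: go to s3, push # → (s3, 210, #)
  read 2, top #: go to s2, push X# → (s2, 10, X#)
  ε-move, top X: go to s4, push ε → (s4, 10, #)
  read 1, top #: go to s1, push X# → (s1, 0, X#)
  read 0, top X: go to s4, push XX → (s4, ε, XX#)
All input consumed in state s4 with stack XX#.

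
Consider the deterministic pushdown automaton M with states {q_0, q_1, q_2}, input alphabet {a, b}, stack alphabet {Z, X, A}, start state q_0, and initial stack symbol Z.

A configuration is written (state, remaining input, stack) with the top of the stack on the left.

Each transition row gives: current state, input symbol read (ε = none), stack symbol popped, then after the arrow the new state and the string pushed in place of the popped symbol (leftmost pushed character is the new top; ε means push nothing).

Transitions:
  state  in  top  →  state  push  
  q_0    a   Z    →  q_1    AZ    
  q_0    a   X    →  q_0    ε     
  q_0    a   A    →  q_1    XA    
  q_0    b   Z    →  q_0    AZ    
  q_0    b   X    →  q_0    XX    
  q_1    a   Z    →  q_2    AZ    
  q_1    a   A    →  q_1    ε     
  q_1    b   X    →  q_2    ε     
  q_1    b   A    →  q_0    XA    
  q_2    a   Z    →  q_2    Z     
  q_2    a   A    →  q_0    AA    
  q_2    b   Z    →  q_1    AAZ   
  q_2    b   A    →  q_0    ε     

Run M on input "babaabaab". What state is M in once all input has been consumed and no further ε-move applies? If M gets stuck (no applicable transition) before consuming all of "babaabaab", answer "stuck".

q_2

(q_0, babaabaab, Z) ⊢ (q_0, abaabaab, AZ) ⊢ (q_1, baabaab, XAZ) ⊢ (q_2, aabaab, AZ) ⊢ (q_0, abaab, AAZ) ⊢ (q_1, baab, XAAZ) ⊢ (q_2, aab, AAZ) ⊢ (q_0, ab, AAAZ) ⊢ (q_1, b, XAAAZ) ⊢ (q_2, ε, AAAZ)
All input consumed; M is in state q_2.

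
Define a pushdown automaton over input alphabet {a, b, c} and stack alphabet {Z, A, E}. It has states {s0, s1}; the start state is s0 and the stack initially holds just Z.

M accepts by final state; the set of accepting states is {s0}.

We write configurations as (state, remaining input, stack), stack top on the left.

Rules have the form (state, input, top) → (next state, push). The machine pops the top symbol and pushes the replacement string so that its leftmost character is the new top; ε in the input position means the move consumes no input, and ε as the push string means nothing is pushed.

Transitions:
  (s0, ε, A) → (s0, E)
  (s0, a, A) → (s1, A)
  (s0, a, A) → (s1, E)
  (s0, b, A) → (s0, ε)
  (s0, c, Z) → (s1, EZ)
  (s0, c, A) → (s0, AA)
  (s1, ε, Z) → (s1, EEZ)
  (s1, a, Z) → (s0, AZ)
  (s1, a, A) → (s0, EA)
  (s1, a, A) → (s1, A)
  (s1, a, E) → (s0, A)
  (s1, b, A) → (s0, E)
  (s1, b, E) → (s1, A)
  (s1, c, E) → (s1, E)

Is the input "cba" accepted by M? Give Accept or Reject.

One accepting computation: (s0, cba, Z) ⊢ (s1, ba, EZ) ⊢ (s1, a, AZ) ⊢ (s0, ε, EAZ)
All input consumed and state s0 ∈ F.

Accept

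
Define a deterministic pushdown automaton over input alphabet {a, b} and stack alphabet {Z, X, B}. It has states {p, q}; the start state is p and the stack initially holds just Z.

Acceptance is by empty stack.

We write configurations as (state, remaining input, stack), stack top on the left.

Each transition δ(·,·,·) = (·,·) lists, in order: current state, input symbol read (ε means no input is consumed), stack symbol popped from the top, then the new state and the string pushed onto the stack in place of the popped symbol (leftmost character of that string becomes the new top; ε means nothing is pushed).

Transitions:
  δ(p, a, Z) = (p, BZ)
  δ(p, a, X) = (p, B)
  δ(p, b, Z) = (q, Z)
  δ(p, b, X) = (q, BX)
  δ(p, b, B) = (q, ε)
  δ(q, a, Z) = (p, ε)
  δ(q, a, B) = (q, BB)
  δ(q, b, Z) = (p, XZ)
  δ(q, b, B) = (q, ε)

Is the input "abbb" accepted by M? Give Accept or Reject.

Reject

(p, abbb, Z) ⊢ (p, bbb, BZ) ⊢ (q, bb, Z) ⊢ (p, b, XZ) ⊢ (q, ε, BXZ)
All input consumed; stack is BXZ, not empty, and no further ε-move applies.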